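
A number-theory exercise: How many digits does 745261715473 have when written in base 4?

20

745261715473 in base 4 is 22312011003311000101, which has 20 digits.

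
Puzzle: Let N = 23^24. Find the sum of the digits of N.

23^24 = 480250763996501976790165756943041
Sum of its 33 digits: 154.

154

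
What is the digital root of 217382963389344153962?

2+1+7+3+8+2+9+6+3+3+8+9+3+4+4+1+5+3+9+6+2 = 98
9+8 = 17
1+7 = 8
(Equivalently, 217382963389344153962 mod 9 = 8.)

8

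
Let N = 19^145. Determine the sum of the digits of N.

19^145 = 262586344985611149563135607342551174202477020157928684666113795189426114923083081242041713050744066477244927903266627801857651730760873804533878641111132280916113170249281231034034546899
Sum of its 186 digits: 757.

757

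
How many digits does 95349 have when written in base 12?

5

95349 in base 12 is 47219, which has 5 digits.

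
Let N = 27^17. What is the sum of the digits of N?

27^17 = 2153693963075557766310747
Sum of its 25 digits: 117.

117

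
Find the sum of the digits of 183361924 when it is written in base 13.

183361924 in base 13 is 2BCB01A5.
Digit sum: 2+11+12+11+0+1+10+5 = 52.

52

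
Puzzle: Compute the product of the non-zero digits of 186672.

1×8×6×6×7×2 = 4032

4032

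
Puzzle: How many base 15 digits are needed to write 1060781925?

8

1060781925 in base 15 is 631DAB50, which has 8 digits.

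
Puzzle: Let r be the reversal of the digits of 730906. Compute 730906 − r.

Reverse of 730906 is 609037.
730906 − 609037 = 121869

121869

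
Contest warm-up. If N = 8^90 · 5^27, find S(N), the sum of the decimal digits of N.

8^90 · 5^27 = 14134776518227074636666380005943348126619871175004951664972849610340958208000000000000000000000000000
Sum of its 101 digits: 323.

323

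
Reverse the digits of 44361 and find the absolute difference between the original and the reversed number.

28017

Reverse of 44361 is 16344.
|44361 − 16344| = 28017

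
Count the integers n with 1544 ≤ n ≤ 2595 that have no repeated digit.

533

The integers in [1544, 2595] that have no repeated digit: 1546, 1547, 1548, 1549, 1560, 1562, …, 2593, 2594.
533 qualify.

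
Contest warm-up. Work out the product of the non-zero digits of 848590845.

8×4×8×5×9×8×4×5 = 1843200

1843200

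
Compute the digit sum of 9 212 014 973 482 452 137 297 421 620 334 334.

127

9+2+1+2+0+1+4+9+7+3+4+8+2+4+5+2+1+3+7+2+9+7+4+2+1+6+2+0+3+3+4+3+3+4 = 127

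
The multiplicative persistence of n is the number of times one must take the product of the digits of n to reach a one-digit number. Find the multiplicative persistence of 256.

256 → 60 → 0 (2 steps)

2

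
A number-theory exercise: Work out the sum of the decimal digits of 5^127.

419

5^127 = 58774717541114375398436826861112283890933277838604376075437585313920862972736358642578125
Sum of its 89 digits: 419.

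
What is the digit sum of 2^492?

2^492 = 12786682062094304179739022253232809188346257992355721833919106906625522642205759980012773798148063113870651109873281527379754908382364816614564560896
Sum of its 149 digits: 667.

667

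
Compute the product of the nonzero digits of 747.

7×4×7 = 196

196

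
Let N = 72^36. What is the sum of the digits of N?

72^36 = 7310883636562819725182433070324627244481920983691122184173803012096
Sum of its 67 digits: 270.

270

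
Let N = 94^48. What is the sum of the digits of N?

397

94^48 = 51302316161984144419861195565637095800805982753435183363003680415173369919685218532657532502016
Sum of its 95 digits: 397.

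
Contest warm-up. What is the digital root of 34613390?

3+4+6+1+3+3+9+0 = 29
2+9 = 11
1+1 = 2

2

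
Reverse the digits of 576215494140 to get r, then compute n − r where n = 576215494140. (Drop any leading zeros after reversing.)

534720981465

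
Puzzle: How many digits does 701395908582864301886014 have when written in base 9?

25

701395908582864301886014 in base 9 is 8712158447025630408420337, which has 25 digits.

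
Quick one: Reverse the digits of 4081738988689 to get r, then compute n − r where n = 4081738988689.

-5787159383115

Reverse of 4081738988689 is 9868898371804.
4081738988689 − 9868898371804 = -5787159383115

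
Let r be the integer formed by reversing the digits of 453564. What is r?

465354

Reversing 453564 gives 465354.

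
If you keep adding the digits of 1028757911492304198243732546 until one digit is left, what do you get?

1+0+2+8+7+5+7+9+1+1+4+9+2+3+0+4+1+9+8+2+4+3+7+3+2+5+4+6 = 117
1+1+7 = 9

9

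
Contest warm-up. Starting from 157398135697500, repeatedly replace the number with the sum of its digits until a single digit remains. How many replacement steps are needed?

157398135697500 → 69 → 15 → 6 (3 steps)

3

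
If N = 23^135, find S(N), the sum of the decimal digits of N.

23^135 = 6811736855645357478508569863707752668469323855053048919032604531393397090508337000142762217881882030084944643381986412915251270991070634925644014864726749844703818184755335080060764007
Sum of its 184 digits: 809.

809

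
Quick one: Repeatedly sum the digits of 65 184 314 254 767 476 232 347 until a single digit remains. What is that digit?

2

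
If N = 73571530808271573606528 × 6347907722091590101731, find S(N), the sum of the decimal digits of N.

216

73571530808271573606528 × 6347907722091590101731 = 467025288543926447561205474892113354085699968
Sum of its 45 digits: 216.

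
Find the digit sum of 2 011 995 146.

38

2+0+1+1+9+9+5+1+4+6 = 38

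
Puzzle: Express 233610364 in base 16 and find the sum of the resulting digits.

233610364 in base 16 is DEC9C7C.
Digit sum: 13+14+12+9+12+7+12 = 79.

79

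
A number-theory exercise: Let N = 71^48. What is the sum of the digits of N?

71^48 = 72510473065315009347107084297446135385088716363174758554196323998561868156640022784658561
Sum of its 89 digits: 397.

397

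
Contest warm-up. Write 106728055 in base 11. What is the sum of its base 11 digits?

35

106728055 in base 11 is 55277405.
Digit sum: 5+5+2+7+7+4+0+5 = 35.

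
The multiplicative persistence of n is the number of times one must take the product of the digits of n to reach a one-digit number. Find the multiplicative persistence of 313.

1

313 → 9 (1 step)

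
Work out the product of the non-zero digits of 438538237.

483840

4×3×8×5×3×8×2×3×7 = 483840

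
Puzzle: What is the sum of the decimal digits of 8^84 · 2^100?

8^84 · 2^100 = 9173994463960286046443283581208347763186259956673124494950355357547691504353939232280074212440502746218496
Sum of its 106 digits: 475.

475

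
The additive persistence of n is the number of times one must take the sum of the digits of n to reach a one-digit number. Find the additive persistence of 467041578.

467041578 → 42 → 6 (2 steps)

2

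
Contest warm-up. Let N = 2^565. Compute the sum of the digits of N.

2^565 = 120766797594289323271729746591624604509341479053326093708038601607859973196548763266756055205685080561326988000984443036792658708157593364241965896045846273396780650463232
Sum of its 171 digits: 794.

794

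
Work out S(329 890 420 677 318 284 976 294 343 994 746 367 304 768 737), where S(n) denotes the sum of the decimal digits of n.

230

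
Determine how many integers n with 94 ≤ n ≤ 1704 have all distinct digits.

992

The integers in [94, 1704] that have all distinct digits: 94, 95, 96, 97, 98, 102, …, 1703, 1704.
992 qualify.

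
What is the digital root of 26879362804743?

6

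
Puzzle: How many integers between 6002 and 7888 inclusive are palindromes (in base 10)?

19

The integers in [6002, 7888] that are palindromes (in base 10): 6006, 6116, 6226, 6336, 6446, 6556, …, 7777, 7887.
19 qualify.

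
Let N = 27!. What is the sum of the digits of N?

27! = 10888869450418352160768000000
Sum of its 29 digits: 108.

108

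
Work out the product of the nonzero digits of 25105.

2×5×1×5 = 50

50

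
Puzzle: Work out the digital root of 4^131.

7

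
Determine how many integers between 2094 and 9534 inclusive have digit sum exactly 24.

349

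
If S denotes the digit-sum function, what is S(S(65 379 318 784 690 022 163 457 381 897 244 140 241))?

First digit sum: 164.
1+6+4 = 11.

11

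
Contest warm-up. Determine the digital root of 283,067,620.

2+8+3+0+6+7+6+2+0 = 34
3+4 = 7

7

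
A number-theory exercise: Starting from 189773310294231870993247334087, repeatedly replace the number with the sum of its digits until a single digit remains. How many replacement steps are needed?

2

189773310294231870993247334087 → 134 → 8 (2 steps)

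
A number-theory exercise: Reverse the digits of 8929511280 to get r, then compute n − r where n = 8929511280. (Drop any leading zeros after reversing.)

8108351982

Reverse of 8929511280 is 821159298.
8929511280 − 821159298 = 8108351982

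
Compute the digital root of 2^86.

4

The digital root of n equals n mod 9 (or 9 when 9 | n), so we need 2^86 mod 9.
2^86 ≡ 4 (mod 9), so the digital root is 4.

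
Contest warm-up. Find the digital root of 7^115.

The digital root of n equals n mod 9 (or 9 when 9 | n), so we need 7^115 mod 9.
7^115 ≡ 7 (mod 9), so the digital root is 7.

7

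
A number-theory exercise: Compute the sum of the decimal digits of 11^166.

11^166 = 74333697549398520617517120052341830523001774877004205694948799826773870223212568879005954882711122927237443950177878433280312070850149923424843665808520801508175691721781161
Sum of its 173 digits: 745.

745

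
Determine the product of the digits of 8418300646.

0

8×4×1×8×3×0×0×6×4×6 = 0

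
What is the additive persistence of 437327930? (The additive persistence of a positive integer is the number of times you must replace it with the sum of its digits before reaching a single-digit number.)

3

437327930 → 38 → 11 → 2 (3 steps)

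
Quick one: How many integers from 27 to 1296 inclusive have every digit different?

824

The integers in [27, 1296] that have every digit different: 27, 28, 29, 30, 31, 32, …, 1295, 1296.
824 qualify.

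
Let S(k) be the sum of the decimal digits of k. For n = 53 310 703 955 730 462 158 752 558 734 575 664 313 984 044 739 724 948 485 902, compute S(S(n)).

First digit sum: 273.
2+7+3 = 12.

12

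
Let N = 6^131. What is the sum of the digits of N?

432

6^131 = 866590253542288183694051531743727863541126937352231440806438030493578436223913165685106824007076806656
Sum of its 102 digits: 432.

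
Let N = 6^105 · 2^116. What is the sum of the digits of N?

6^105 · 2^116 = 422046970598644215191557833936371544265416440871379476818797113853012230321669579102073764113047090544130036319911936
Sum of its 117 digits: 486.

486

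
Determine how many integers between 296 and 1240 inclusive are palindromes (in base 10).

73

The integers in [296, 1240] that are palindromes (in base 10): 303, 313, 323, 333, 343, 353, …, 1111, 1221.
73 qualify.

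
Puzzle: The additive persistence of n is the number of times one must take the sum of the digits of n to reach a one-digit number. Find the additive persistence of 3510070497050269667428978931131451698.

3510070497050269667428978931131451698 → 166 → 13 → 4 (3 steps)

3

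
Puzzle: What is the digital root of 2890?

1

2+8+9+0 = 19
1+9 = 10
1+0 = 1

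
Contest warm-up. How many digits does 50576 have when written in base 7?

50576 in base 7 is 300311, which has 6 digits.

6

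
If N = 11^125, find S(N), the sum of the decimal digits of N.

581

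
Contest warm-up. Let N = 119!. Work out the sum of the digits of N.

774

119! = 55745857612076058813234317117419771556272886109483581752463927935846946310374691578057284710599874844234646982443450754604453404911734348832487342619913750049708004343808000000000000000000000000000
Sum of its 197 digits: 774.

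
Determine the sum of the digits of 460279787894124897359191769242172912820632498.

4+6+0+2+7+9+7+8+7+8+9+4+1+2+4+8+9+7+3+5+9+1+9+1+7+6+9+2+4+2+1+7+2+9+1+2+8+2+0+6+3+2+4+9+8 = 224

224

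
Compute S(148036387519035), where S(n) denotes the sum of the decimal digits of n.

63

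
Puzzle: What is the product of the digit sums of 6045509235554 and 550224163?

1484

S(6045509235554) = 6+0+4+5+5+0+9+2+3+5+5+5+4 = 53.
S(550224163) = 5+5+0+2+2+4+1+6+3 = 28.
53 · 28 = 1484.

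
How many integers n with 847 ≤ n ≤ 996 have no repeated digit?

106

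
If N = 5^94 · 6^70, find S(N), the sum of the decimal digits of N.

252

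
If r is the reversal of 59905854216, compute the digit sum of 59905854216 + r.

27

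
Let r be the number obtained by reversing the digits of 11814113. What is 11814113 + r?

42955924

Reverse of 11814113 is 31141811.
11814113 + 31141811 = 42955924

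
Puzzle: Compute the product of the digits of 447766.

28224

4×4×7×7×6×6 = 28224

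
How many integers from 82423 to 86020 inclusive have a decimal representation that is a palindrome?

The integers in [82423, 86020] that have a decimal representation that is a palindrome: 82428, 82528, 82628, 82728, 82828, 82928, …, 85858, 85958.
36 qualify.

36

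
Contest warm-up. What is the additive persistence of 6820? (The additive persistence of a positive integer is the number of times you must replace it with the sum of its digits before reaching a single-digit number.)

2

6820 → 16 → 7 (2 steps)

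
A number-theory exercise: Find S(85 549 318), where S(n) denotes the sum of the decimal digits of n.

43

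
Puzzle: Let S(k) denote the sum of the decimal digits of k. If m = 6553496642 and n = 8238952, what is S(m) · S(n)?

S(6553496642) = 6+5+5+3+4+9+6+6+4+2 = 50.
S(8238952) = 8+2+3+8+9+5+2 = 37.
50 · 37 = 1850.

1850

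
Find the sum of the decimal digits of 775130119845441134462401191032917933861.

7+7+5+1+3+0+1+1+9+8+4+5+4+4+1+1+3+4+4+6+2+4+0+1+1+9+1+0+3+2+9+1+7+9+3+3+8+6+1 = 148

148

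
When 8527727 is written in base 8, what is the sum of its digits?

8527727 in base 8 is 40417557.
Digit sum: 4+0+4+1+7+5+5+7 = 33.

33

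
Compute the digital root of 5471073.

5+4+7+1+0+7+3 = 27
2+7 = 9

9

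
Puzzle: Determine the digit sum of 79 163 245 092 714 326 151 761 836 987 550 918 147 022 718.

193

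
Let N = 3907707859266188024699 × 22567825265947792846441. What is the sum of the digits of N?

182

3907707859266188024699 × 22567825265947792846441 = 88188468158290240019036303205671972422246259
Sum of its 44 digits: 182.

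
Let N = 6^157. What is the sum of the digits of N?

6^157 = 147824463072822364471749602760070321480464589141669826605462395669960767780147209615404518618379392067251960771458614951936
Sum of its 123 digits: 558.

558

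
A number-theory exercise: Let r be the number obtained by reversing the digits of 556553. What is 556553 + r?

Reverse of 556553 is 355655.
556553 + 355655 = 912208

912208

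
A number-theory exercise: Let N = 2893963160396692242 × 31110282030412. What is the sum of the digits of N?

117

2893963160396692242 × 31110282030412 = 90032010105563535149816448463704
Sum of its 32 digits: 117.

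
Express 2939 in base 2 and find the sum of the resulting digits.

9

2939 in base 2 is 101101111011.
Digit sum: 1+0+1+1+0+1+1+1+1+0+1+1 = 9.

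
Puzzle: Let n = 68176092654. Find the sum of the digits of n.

54

6+8+1+7+6+0+9+2+6+5+4 = 54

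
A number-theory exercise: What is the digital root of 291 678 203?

2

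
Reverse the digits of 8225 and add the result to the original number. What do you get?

Reverse of 8225 is 5228.
8225 + 5228 = 13453

13453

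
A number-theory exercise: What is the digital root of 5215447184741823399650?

8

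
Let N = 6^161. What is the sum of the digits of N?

567

6^161 = 191580504142377784355387485177051136638682107527604095280679264788269155043070783661564256129419692119158541159810364977709056
Sum of its 126 digits: 567.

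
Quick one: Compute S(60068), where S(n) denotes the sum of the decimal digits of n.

20

6+0+0+6+8 = 20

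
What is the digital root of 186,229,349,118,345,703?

4

1+8+6+2+2+9+3+4+9+1+1+8+3+4+5+7+0+3 = 76
7+6 = 13
1+3 = 4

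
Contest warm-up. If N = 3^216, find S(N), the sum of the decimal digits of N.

3^216 = 11433811272836884826665874049685357613602127080237382571153151471568389249023393608050222706416077770721
Sum of its 104 digits: 432.

432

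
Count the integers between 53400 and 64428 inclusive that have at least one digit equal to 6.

6979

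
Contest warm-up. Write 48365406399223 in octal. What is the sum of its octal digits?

74

48365406399223 in base 8 is 1277636267425367.
Digit sum: 1+2+7+7+6+3+6+2+6+7+4+2+5+3+6+7 = 74.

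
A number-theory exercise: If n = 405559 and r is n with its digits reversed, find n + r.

1361063

Reverse of 405559 is 955504.
405559 + 955504 = 1361063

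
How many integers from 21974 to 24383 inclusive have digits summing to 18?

183

The integers in [21974, 24383] that have digits summing to 18: 22059, 22068, 22077, 22086, 22095, 22149, …, 24372, 24381.
183 qualify.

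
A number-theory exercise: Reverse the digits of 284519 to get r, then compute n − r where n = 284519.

Reverse of 284519 is 915482.
284519 − 915482 = -630963

-630963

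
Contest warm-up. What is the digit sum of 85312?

19

8+5+3+1+2 = 19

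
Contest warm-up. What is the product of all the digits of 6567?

6×5×6×7 = 1260

1260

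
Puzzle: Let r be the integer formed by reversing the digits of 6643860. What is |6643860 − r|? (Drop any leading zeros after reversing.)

Reverse of 6643860 is 683466.
|6643860 − 683466| = 5960394

5960394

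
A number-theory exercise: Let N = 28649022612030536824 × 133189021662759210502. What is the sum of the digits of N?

28649022612030536824 × 133189021662759210502 = 3815735293290613629696313736589478525648
Sum of its 40 digits: 199.

199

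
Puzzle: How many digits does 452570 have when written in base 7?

452570 in base 7 is 3563306, which has 7 digits.

7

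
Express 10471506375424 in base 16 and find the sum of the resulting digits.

10471506375424 in base 16 is 986166AF300.
Digit sum: 9+8+6+1+6+6+10+15+3+0+0 = 64.

64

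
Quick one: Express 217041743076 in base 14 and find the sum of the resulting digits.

217041743076 in base 14 is A70D549204.
Digit sum: 10+7+0+13+5+4+9+2+0+4 = 54.

54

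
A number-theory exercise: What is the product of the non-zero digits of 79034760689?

13716864

7×9×3×4×7×6×6×8×9 = 13716864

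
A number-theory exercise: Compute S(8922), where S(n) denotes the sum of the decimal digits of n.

8+9+2+2 = 21

21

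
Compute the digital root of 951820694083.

9+5+1+8+2+0+6+9+4+0+8+3 = 55
5+5 = 10
1+0 = 1
(Equivalently, 951820694083 mod 9 = 1.)

1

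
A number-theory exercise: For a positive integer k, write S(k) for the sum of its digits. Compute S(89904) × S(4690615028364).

1620

S(89904) = 8+9+9+0+4 = 30.
S(4690615028364) = 4+6+9+0+6+1+5+0+2+8+3+6+4 = 54.
30 · 54 = 1620.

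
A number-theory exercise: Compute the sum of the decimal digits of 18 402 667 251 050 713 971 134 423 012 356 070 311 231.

1+8+4+0+2+6+6+7+2+5+1+0+5+0+7+1+3+9+7+1+1+3+4+4+2+3+0+1+2+3+5+6+0+7+0+3+1+1+2+3+1 = 127

127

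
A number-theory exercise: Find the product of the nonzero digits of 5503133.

5×5×3×1×3×3 = 675

675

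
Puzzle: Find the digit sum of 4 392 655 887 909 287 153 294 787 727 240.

4+3+9+2+6+5+5+8+8+7+9+0+9+2+8+7+1+5+3+2+9+4+7+8+7+7+2+7+2+4+0 = 160

160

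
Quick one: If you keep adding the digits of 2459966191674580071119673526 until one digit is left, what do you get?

2+4+5+9+9+6+6+1+9+1+6+7+4+5+8+0+0+7+1+1+1+9+6+7+3+5+2+6 = 130
1+3+0 = 4

4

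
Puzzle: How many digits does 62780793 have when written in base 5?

12

62780793 in base 5 is 112032441133, which has 12 digits.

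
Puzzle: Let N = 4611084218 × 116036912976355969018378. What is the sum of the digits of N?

155

4611084218 × 116036912976355969018378 = 535055978130714415890739747758404
Sum of its 33 digits: 155.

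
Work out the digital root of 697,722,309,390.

6+9+7+7+2+2+3+0+9+3+9+0 = 57
5+7 = 12
1+2 = 3
(Equivalently, 697,722,309,390 mod 9 = 3.)

3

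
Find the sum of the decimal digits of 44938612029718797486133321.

4+4+9+3+8+6+1+2+0+2+9+7+1+8+7+9+7+4+8+6+1+3+3+3+2+1 = 118

118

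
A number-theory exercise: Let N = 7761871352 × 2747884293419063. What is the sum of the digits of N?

7761871352 × 2747884293419063 = 21328724375700187230383176
Sum of its 26 digits: 100.

100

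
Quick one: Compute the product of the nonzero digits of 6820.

96

6×8×2 = 96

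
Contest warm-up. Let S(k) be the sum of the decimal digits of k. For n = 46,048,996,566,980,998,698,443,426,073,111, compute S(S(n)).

12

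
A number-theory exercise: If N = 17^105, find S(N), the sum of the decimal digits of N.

638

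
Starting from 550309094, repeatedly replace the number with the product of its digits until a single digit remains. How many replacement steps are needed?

550309094 → 0 (1 step)

1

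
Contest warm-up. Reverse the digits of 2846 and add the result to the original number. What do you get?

9328

Reverse of 2846 is 6482.
2846 + 6482 = 9328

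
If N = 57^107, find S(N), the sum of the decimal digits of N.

57^107 = 75615278657037361143443905327340977785960186928296975176306886015114211447281782329550032857613838285214731494121431536735914392803375278865664348653692420033753515262173771154182930193193
Sum of its 188 digits: 819.

819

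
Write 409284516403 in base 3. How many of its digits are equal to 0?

409284516403 in base 3 is 1110010102202000200010201.
The digit 0 appears 13 times.

13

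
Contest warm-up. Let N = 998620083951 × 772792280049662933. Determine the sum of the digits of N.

147

998620083951 × 772792280049662933 = 771725891579879100601712888283
Sum of its 30 digits: 147.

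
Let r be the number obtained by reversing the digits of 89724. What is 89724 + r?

132522

Reverse of 89724 is 42798.
89724 + 42798 = 132522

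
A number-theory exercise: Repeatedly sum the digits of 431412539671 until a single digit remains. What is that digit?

4+3+1+4+1+2+5+3+9+6+7+1 = 46
4+6 = 10
1+0 = 1

1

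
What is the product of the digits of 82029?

8×2×0×2×9 = 0

0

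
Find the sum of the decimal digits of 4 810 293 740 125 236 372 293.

83

4+8+1+0+2+9+3+7+4+0+1+2+5+2+3+6+3+7+2+2+9+3 = 83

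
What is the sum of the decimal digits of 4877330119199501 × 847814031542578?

137

4877330119199501 × 847814031542578 = 4135068911522571457413557853578
Sum of its 31 digits: 137.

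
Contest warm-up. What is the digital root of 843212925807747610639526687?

8+4+3+2+1+2+9+2+5+8+0+7+7+4+7+6+1+0+6+3+9+5+2+6+6+8+7 = 128
1+2+8 = 11
1+1 = 2

2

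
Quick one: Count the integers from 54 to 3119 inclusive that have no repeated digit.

The integers in [54, 3119] that have no repeated digit: 54, 56, 57, 58, 59, 60, …, 3108, 3109.
1760 qualify.

1760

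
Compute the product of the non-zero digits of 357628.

10080

3×5×7×6×2×8 = 10080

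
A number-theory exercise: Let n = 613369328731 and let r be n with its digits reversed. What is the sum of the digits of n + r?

Reversal of 613369328731 is 137823963316; 613369328731 + 137823963316 = 751193292047.
Digit sum of 751193292047: 7+5+1+1+9+3+2+9+2+0+4+7 = 50.

50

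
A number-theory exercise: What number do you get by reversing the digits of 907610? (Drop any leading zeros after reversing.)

Reversing 907610 gives 16709.

16709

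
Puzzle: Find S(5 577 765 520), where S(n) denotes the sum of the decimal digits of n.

49

5+5+7+7+7+6+5+5+2+0 = 49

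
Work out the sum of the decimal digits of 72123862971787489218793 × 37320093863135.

185

72123862971787489218793 × 37320093863135 = 2691669335878995940035646614611896055
Sum of its 37 digits: 185.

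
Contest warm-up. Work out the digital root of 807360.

8+0+7+3+6+0 = 24
2+4 = 6
(Equivalently, 807360 mod 9 = 6.)

6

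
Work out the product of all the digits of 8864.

1536

8×8×6×4 = 1536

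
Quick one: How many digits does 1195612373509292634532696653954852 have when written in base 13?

30

1195612373509292634532696653954852 in base 13 is 5C17747711086924B205A7182648CB, which has 30 digits.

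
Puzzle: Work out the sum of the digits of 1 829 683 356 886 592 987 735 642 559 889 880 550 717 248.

1+8+2+9+6+8+3+3+5+6+8+8+6+5+9+2+9+8+7+7+3+5+6+4+2+5+5+9+8+8+9+8+8+0+5+5+0+7+1+7+2+4+8 = 239

239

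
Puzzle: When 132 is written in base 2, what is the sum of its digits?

132 in base 2 is 10000100.
Digit sum: 1+0+0+0+0+1+0+0 = 2.

2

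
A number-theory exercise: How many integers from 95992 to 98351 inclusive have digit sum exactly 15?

The integers in [95992, 98351] that have digit sum exactly 15: 96000.
1 qualifies.

1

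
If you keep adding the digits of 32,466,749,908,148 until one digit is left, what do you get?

8

3+2+4+6+6+7+4+9+9+0+8+1+4+8 = 71
7+1 = 8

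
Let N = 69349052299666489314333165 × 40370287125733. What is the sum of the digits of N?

69349052299666489314333165 × 40370287125733 = 2799641153235010570696029785627406834945
Sum of its 40 digits: 180.

180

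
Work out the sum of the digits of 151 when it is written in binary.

151 in base 2 is 10010111.
Digit sum: 1+0+0+1+0+1+1+1 = 5.

5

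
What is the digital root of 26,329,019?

2+6+3+2+9+0+1+9 = 32
3+2 = 5

5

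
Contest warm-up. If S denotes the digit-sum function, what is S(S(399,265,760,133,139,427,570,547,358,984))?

10

First digit sum: 145.
1+4+5 = 10.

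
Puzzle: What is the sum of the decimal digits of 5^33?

5^33 = 116415321826934814453125
Sum of its 24 digits: 89.

89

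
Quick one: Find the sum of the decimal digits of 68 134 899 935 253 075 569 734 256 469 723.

6+8+1+3+4+8+9+9+9+3+5+2+5+3+0+7+5+5+6+9+7+3+4+2+5+6+4+6+9+7+2+3 = 165

165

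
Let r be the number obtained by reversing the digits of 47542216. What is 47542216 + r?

108766790

Reverse of 47542216 is 61224574.
47542216 + 61224574 = 108766790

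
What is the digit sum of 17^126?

17^126 = 108783767007780578756341978903696172312196948605058760800497561844262049639382480021537202926399260746822769237627330128317595052865228257174775935947999969
Sum of its 156 digits: 748.

748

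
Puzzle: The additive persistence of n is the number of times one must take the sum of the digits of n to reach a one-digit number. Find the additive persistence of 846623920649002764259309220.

846623920649002764259309220 → 110 → 2 (2 steps)

2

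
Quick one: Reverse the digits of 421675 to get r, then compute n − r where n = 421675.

-154449

Reverse of 421675 is 576124.
421675 − 576124 = -154449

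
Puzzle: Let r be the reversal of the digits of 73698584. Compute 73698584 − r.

Reverse of 73698584 is 48589637.
73698584 − 48589637 = 25108947

25108947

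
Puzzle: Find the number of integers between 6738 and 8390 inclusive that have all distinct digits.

864

The integers in [6738, 8390] that have all distinct digits: 6738, 6739, 6740, 6741, 6742, 6743, …, 8379, 8390.
864 qualify.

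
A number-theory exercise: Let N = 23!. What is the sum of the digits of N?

99

23! = 25852016738884976640000
Sum of its 23 digits: 99.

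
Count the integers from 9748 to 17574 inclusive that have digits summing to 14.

The integers in [9748, 17574] that have digits summing to 14: 10049, 10058, 10067, 10076, 10085, 10094, …, 17501, 17510.
443 qualify.

443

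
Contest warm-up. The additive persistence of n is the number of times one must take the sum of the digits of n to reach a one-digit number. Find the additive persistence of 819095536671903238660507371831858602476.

819095536671903238660507371831858602476 → 178 → 16 → 7 (3 steps)

3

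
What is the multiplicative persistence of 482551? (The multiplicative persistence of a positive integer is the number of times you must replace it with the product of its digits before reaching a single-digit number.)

482551 → 1600 → 0 (2 steps)

2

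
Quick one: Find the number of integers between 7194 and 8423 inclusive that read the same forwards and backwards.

12

The integers in [7194, 8423] that read the same forwards and backwards: 7227, 7337, 7447, 7557, 7667, 7777, …, 8228, 8338.
12 qualify.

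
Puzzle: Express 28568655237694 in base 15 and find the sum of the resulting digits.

28568655237694 in base 15 is 348209E5C164.
Digit sum: 3+4+8+2+0+9+14+5+12+1+6+4 = 68.

68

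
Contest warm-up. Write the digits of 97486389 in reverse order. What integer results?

98368479

Reversing 97486389 gives 98368479.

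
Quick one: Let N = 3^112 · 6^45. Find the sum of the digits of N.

432

3^112 · 6^45 = 28469955994491377638957058075595749040636322000681684616215838342838158948290878731452416
Sum of its 89 digits: 432.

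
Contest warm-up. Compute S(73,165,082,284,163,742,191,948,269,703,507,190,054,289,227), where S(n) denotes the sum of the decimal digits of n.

7+3+1+6+5+0+8+2+2+8+4+1+6+3+7+4+2+1+9+1+9+4+8+2+6+9+7+0+3+5+0+7+1+9+0+0+5+4+2+8+9+2+2+7 = 189

189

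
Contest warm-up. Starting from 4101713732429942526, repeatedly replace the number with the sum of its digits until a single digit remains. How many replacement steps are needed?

2

4101713732429942526 → 72 → 9 (2 steps)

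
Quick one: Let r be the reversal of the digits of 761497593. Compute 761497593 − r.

Reverse of 761497593 is 395794167.
761497593 − 395794167 = 365703426

365703426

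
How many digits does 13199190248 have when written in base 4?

13199190248 in base 4 is 30102232322203220, which has 17 digits.

17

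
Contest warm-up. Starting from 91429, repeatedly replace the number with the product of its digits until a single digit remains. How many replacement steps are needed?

91429 → 648 → 192 → 18 → 8 (4 steps)

4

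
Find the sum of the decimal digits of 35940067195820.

59

3+5+9+4+0+0+6+7+1+9+5+8+2+0 = 59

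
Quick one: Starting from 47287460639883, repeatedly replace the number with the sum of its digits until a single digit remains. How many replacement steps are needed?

3

47287460639883 → 75 → 12 → 3 (3 steps)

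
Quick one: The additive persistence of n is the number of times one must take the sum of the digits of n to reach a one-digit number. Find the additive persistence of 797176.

797176 → 37 → 10 → 1 (3 steps)

3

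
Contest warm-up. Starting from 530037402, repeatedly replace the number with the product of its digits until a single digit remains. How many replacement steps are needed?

530037402 → 0 (1 step)

1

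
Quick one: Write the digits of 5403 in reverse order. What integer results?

3045

Reversing 5403 gives 3045.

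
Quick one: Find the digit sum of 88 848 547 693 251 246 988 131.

120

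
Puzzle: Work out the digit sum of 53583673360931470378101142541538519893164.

172

5+3+5+8+3+6+7+3+3+6+0+9+3+1+4+7+0+3+7+8+1+0+1+1+4+2+5+4+1+5+3+8+5+1+9+8+9+3+1+6+4 = 172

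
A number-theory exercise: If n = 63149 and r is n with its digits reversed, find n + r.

Reverse of 63149 is 94136.
63149 + 94136 = 157285

157285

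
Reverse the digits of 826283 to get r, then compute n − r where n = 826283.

443655

Reverse of 826283 is 382628.
826283 − 382628 = 443655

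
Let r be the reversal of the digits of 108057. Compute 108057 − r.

-642744

Reverse of 108057 is 750801.
108057 − 750801 = -642744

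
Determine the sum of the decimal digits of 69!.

69! = 171122452428141311372468338881272839092270544893520369393648040923257279754140647424000000000000000
Sum of its 99 digits: 351.

351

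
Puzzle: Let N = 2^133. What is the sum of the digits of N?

191

2^133 = 10889035741470030830827987437816582766592
Sum of its 41 digits: 191.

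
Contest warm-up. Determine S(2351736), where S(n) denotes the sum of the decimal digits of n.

27

2+3+5+1+7+3+6 = 27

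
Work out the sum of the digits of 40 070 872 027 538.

53

4+0+0+7+0+8+7+2+0+2+7+5+3+8 = 53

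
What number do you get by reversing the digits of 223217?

Reversing 223217 gives 712322.

712322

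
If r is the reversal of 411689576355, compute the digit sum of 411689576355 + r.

66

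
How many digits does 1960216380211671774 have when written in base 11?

18

1960216380211671774 in base 11 is 3972953913849656A5, which has 18 digits.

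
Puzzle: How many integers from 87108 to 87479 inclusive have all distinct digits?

157

The integers in [87108, 87479] that have all distinct digits: 87109, 87120, 87123, 87124, 87125, 87126, …, 87465, 87469.
157 qualify.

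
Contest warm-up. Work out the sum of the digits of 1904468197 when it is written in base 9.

29

1904468197 in base 9 is 4821530204.
Digit sum: 4+8+2+1+5+3+0+2+0+4 = 29.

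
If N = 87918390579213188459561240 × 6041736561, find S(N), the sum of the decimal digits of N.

159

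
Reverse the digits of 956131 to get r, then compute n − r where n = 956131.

Reverse of 956131 is 131659.
956131 − 131659 = 824472

824472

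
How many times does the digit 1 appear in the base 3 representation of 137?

137 in base 3 is 12002.
The digit 1 appears 1 time.

1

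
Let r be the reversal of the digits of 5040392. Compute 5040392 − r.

Reverse of 5040392 is 2930405.
5040392 − 2930405 = 2109987

2109987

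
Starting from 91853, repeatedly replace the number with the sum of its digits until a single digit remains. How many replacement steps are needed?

91853 → 26 → 8 (2 steps)

2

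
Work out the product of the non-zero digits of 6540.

6×5×4 = 120

120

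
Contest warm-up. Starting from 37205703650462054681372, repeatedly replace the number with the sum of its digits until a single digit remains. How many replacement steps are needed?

3

37205703650462054681372 → 86 → 14 → 5 (3 steps)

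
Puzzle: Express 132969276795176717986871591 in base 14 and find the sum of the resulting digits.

148

132969276795176717986871591 in base 14 is 81735B93D0C410A7B87267D.
Digit sum: 8+1+7+3+5+11+9+3+13+0+12+4+1+0+10+7+11+8+7+2+6+7+13 = 148.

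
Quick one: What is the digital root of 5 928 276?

5+9+2+8+2+7+6 = 39
3+9 = 12
1+2 = 3
(Equivalently, 5 928 276 mod 9 = 3.)

3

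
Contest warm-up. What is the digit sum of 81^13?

81^13 = 6461081889226673298932241
Sum of its 25 digits: 117.

117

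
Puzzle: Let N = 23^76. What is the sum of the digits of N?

472

23^76 = 30996705517935348019814272666230463378871837737203437728366860066624288818191312580054846857455409630561
Sum of its 104 digits: 472.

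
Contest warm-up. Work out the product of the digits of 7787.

7×7×8×7 = 2744

2744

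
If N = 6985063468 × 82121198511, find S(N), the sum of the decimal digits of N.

102

6985063468 × 82121198511 = 573621783667562096148
Sum of its 21 digits: 102.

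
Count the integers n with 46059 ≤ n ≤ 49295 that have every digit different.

The integers in [46059, 49295] that have every digit different: 46059, 46071, 46072, 46073, 46075, 46078, …, 49286, 49287.
1111 qualify.

1111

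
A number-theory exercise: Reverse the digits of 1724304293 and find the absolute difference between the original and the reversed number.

Reverse of 1724304293 is 3924034271.
|1724304293 − 3924034271| = 2199729978

2199729978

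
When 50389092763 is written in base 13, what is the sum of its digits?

50389092763 in base 13 is 49A0562829.
Digit sum: 4+9+10+0+5+6+2+8+2+9 = 55.

55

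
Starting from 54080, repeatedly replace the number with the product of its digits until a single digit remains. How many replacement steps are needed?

1

54080 → 0 (1 step)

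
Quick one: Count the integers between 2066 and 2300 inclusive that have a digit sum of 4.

3

The integers in [2066, 2300] that have a digit sum of 4: 2101, 2110, 2200.
3 qualify.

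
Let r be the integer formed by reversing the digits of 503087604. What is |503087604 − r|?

Reverse of 503087604 is 406780305.
|503087604 − 406780305| = 96307299

96307299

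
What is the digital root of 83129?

5

8+3+1+2+9 = 23
2+3 = 5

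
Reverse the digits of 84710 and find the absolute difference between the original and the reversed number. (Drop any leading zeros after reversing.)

Reverse of 84710 is 1748.
|84710 − 1748| = 82962

82962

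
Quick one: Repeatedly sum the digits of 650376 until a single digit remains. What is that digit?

9

6+5+0+3+7+6 = 27
2+7 = 9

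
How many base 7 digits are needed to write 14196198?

9

14196198 in base 7 is 231444222, which has 9 digits.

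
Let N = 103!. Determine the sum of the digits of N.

621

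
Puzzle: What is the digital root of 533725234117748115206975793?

5+3+3+7+2+5+2+3+4+1+1+7+7+4+8+1+1+5+2+0+6+9+7+5+7+9+3 = 117
1+1+7 = 9

9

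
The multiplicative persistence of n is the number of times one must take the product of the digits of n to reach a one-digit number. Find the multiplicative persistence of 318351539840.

1

318351539840 → 0 (1 step)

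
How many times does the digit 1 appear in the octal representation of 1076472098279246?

3

1076472098279246 in base 8 is 36460566101647516.
The digit 1 appears 3 times.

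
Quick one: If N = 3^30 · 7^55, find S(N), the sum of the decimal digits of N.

3^30 · 7^55 = 6223430477569534898374456157317450382494864662975279085163007
Sum of its 61 digits: 288.

288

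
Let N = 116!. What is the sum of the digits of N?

116! = 33931086844518982011982560935885732032396635556994207701963662088123265314176330336254535971207181169698868584991941607780111073928236261199604691797570505851011072000000000000000000000000000
Sum of its 191 digits: 729.

729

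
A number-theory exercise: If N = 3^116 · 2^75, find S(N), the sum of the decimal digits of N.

3^116 · 2^75 = 838137403425919883697075395398389634565427763510765624073310447312269400342528
Sum of its 78 digits: 351.

351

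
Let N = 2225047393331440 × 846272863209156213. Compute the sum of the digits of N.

2225047393331440 × 846272863209156213 = 1882997228330667323247445444236720
Sum of its 34 digits: 147.

147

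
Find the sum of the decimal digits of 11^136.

628

11^136 = 4259956668082612619277447642878823023942940540054226709850861458775704113189666216045909782718031049226064266217972940156600059061546972459361
Sum of its 142 digits: 628.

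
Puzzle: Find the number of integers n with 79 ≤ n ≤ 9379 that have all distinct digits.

4916

The integers in [79, 9379] that have all distinct digits: 79, 80, 81, 82, 83, 84, …, 9376, 9378.
4916 qualify.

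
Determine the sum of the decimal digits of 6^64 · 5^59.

6^64 · 5^59 = 10987788224936039950905117085699200000000000000000000000000000000000000000000000000000000000
Sum of its 92 digits: 162.

162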